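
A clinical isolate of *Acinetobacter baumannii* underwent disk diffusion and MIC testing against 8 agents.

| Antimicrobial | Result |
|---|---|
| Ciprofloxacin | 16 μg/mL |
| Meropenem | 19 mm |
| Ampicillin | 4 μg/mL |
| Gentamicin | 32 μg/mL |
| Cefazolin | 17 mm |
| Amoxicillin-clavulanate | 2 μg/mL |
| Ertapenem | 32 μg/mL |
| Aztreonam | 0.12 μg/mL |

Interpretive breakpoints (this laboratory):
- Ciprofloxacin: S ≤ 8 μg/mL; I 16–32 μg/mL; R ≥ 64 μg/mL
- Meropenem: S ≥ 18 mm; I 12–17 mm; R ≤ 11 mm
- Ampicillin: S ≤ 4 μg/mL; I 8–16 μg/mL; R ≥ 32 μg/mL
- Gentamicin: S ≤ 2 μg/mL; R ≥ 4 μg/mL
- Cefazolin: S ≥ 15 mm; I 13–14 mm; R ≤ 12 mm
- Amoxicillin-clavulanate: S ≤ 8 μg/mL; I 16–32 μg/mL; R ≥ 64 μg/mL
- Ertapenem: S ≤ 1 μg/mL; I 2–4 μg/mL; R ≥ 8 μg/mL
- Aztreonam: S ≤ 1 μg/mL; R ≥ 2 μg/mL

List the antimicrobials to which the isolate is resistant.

gentamicin, ertapenem

Ciprofloxacin (16 μg/mL) in 16–32 μg/mL → I
Meropenem (19 mm) ≥ 18 mm — Susceptible
Ampicillin 4 μg/mL: ≤ 4 μg/mL — S
Gentamicin 32 μg/mL: ≥ 4 μg/mL ⇒ R
Cefazolin 17 mm: ≥ 15 mm — Susceptible
Amoxicillin-clavulanate: 2 μg/mL is ≤ 8 μg/mL — susceptible
Ertapenem (32 μg/mL) ≥ 8 μg/mL ⇒ Resistant
Aztreonam: 0.12 μg/mL is ≤ 1 μg/mL → Susceptible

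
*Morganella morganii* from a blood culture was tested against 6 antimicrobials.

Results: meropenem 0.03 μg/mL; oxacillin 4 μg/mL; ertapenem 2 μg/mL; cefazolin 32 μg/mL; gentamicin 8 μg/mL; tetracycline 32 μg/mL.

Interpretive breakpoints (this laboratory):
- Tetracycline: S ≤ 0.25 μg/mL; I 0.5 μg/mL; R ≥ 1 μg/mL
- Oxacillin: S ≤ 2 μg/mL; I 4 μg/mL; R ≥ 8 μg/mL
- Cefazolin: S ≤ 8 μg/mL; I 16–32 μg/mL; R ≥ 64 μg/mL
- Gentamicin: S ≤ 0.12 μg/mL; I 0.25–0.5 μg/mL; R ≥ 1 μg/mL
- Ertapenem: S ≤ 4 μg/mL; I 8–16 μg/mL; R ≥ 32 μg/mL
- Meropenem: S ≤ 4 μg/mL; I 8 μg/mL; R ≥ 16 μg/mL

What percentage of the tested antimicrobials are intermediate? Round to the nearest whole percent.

Meropenem 0.03 μg/mL: ≤ 4 μg/mL — susceptible
Oxacillin (4 μg/mL) = 4 μg/mL — I
Ertapenem 2 μg/mL: ≤ 4 μg/mL → Susceptible
Cefazolin: 32 μg/mL is in 16–32 μg/mL ⇒ Intermediate
Gentamicin: 8 μg/mL is ≥ 1 μg/mL ⇒ Resistant
Tetracycline (32 μg/mL) ≥ 1 μg/mL ⇒ Resistant
Intermediate: 2/6

33%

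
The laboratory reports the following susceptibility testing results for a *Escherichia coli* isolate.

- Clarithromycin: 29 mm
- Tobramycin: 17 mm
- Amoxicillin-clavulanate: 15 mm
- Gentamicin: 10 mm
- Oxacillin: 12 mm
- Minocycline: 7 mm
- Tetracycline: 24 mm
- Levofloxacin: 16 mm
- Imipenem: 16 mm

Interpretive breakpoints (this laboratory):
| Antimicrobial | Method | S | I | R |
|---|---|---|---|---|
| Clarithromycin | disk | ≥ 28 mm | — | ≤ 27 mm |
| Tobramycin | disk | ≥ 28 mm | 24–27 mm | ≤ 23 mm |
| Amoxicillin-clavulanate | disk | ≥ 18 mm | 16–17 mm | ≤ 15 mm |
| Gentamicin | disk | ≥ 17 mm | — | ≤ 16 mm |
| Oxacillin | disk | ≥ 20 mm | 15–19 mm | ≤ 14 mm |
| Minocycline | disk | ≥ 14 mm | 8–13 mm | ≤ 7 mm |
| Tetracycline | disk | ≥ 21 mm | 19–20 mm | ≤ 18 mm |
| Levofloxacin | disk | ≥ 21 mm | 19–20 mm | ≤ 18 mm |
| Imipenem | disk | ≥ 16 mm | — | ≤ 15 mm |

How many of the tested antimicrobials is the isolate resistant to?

6

Clarithromycin: 29 mm is ≥ 28 mm ⇒ Susceptible
Tobramycin 17 mm: ≤ 23 mm — R
Amoxicillin-clavulanate 15 mm: ≤ 15 mm → Resistant
Gentamicin (10 mm) ≤ 16 mm → Resistant
Oxacillin: 12 mm is ≤ 14 mm → R
Minocycline (7 mm) ≤ 7 mm — Resistant
Tetracycline: 24 mm is ≥ 21 mm ⇒ S
Levofloxacin (16 mm) ≤ 18 mm ⇒ resistant
Imipenem: 16 mm is ≥ 16 mm ⇒ susceptible
Resistant: 6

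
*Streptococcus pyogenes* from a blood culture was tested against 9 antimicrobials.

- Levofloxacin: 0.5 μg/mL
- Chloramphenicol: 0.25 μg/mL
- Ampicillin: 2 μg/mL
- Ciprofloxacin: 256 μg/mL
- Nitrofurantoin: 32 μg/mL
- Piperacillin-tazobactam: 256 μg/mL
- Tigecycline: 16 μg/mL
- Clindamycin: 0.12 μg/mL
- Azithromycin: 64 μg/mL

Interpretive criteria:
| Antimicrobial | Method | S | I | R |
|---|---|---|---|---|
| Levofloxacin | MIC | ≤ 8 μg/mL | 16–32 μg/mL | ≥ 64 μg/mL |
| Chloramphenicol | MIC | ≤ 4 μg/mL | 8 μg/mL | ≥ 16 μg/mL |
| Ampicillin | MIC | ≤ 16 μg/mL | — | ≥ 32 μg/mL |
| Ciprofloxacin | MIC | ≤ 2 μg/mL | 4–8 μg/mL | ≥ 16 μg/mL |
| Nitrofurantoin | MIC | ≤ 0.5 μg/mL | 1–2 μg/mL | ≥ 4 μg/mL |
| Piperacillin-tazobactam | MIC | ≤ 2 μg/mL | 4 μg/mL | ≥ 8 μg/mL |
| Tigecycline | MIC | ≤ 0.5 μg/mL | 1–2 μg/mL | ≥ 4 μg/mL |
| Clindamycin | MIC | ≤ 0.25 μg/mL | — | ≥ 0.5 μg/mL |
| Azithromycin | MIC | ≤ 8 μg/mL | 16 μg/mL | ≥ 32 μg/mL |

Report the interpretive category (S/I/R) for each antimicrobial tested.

Levofloxacin: 0.5 μg/mL is ≤ 8 μg/mL ⇒ S
Chloramphenicol 0.25 μg/mL: ≤ 4 μg/mL ⇒ Susceptible
Ampicillin: 2 μg/mL is ≤ 16 μg/mL → S
Ciprofloxacin: 256 μg/mL is ≥ 16 μg/mL → Resistant
Nitrofurantoin: 32 μg/mL is ≥ 4 μg/mL → R
Piperacillin-tazobactam 256 μg/mL: ≥ 8 μg/mL — R
Tigecycline: 16 μg/mL is ≥ 4 μg/mL ⇒ Resistant
Clindamycin (0.12 μg/mL) ≤ 0.25 μg/mL — susceptible
Azithromycin (64 μg/mL) ≥ 32 μg/mL — R

S, S, S, R, R, R, R, S, R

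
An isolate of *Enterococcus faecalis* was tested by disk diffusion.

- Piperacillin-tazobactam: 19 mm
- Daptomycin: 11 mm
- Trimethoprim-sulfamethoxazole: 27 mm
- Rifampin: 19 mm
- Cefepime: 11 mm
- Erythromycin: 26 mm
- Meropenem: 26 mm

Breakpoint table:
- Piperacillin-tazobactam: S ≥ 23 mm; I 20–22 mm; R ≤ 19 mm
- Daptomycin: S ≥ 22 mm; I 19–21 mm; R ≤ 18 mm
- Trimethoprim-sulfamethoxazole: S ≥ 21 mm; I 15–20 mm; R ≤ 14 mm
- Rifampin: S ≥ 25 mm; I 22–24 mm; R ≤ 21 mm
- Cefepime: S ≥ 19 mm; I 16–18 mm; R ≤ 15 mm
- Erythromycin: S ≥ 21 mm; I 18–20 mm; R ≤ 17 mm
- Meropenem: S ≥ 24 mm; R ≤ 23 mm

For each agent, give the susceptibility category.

Piperacillin-tazobactam: 19 mm is ≤ 19 mm → Resistant
Daptomycin 11 mm: ≤ 18 mm → R
Trimethoprim-sulfamethoxazole 27 mm: ≥ 21 mm → S
Rifampin (19 mm) ≤ 21 mm ⇒ resistant
Cefepime (11 mm) ≤ 15 mm → Resistant
Erythromycin 26 mm: ≥ 21 mm — susceptible
Meropenem 26 mm: ≥ 24 mm — susceptible

R, R, S, R, R, S, S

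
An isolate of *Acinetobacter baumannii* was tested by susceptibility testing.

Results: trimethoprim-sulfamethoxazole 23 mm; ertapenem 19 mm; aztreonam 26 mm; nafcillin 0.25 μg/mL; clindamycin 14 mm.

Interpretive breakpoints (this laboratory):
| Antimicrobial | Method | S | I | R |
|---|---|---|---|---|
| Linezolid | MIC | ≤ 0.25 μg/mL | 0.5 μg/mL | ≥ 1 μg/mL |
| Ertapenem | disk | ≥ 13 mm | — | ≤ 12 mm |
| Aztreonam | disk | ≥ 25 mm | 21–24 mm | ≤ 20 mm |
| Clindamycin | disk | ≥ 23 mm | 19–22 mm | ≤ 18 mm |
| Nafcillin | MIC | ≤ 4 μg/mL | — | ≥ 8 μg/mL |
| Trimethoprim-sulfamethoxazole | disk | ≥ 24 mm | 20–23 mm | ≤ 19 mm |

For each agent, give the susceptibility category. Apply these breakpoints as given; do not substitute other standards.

I, S, S, S, R

Trimethoprim-sulfamethoxazole: 23 mm is in 20–23 mm → intermediate
Ertapenem (19 mm) ≥ 13 mm → Susceptible
Aztreonam 26 mm: ≥ 25 mm → S
Nafcillin: 0.25 μg/mL is ≤ 4 μg/mL ⇒ susceptible
Clindamycin (14 mm) ≤ 18 mm ⇒ R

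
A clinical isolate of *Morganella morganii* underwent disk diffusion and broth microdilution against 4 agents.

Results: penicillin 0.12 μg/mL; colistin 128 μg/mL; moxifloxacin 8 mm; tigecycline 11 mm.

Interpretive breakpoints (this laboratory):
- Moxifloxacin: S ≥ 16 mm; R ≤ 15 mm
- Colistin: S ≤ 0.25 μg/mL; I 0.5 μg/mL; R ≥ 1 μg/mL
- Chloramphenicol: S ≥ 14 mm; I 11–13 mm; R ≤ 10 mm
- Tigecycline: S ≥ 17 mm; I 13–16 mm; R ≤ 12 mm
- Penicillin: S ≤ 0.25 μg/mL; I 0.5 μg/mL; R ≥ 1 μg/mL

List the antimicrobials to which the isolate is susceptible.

penicillin

Penicillin: 0.12 μg/mL is ≤ 0.25 μg/mL ⇒ susceptible
Colistin (128 μg/mL) ≥ 1 μg/mL ⇒ R
Moxifloxacin (8 mm) ≤ 15 mm — resistant
Tigecycline (11 mm) ≤ 12 mm → Resistant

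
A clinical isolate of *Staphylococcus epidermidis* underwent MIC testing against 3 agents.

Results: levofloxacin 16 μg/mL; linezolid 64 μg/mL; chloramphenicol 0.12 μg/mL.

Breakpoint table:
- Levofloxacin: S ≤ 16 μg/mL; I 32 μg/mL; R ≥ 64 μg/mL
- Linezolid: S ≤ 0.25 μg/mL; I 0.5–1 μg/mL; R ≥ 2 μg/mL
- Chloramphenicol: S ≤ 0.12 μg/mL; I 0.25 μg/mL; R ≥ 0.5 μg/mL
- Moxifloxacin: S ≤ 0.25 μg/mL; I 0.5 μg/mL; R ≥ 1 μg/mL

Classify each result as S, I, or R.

S, R, S

Levofloxacin 16 μg/mL: ≤ 16 μg/mL → susceptible
Linezolid: 64 μg/mL is ≥ 2 μg/mL → R
Chloramphenicol (0.12 μg/mL) ≤ 0.12 μg/mL — susceptible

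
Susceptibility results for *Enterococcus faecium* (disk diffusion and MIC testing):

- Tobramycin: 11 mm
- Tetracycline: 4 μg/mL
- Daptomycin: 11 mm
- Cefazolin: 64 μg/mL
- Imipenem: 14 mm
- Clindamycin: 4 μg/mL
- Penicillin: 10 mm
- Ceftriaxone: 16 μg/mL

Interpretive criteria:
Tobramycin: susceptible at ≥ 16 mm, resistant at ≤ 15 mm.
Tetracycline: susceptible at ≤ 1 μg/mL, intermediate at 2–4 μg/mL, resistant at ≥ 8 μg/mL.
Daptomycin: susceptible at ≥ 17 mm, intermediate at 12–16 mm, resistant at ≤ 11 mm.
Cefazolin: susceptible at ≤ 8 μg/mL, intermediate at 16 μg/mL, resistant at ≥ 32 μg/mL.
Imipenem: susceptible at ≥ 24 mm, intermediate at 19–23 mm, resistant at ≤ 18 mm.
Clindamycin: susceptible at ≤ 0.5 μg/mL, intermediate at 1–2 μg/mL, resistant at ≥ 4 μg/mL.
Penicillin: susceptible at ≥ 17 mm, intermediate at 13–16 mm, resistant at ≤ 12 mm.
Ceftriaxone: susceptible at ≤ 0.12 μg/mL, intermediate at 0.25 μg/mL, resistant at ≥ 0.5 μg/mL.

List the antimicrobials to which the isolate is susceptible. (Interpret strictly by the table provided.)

Tobramycin (11 mm) ≤ 15 mm ⇒ Resistant
Tetracycline (4 μg/mL) in 2–4 μg/mL → intermediate
Daptomycin (11 mm) ≤ 11 mm ⇒ resistant
Cefazolin 64 μg/mL: ≥ 32 μg/mL → resistant
Imipenem (14 mm) ≤ 18 mm → resistant
Clindamycin (4 μg/mL) ≥ 4 μg/mL ⇒ R
Penicillin: 10 mm is ≤ 12 mm ⇒ Resistant
Ceftriaxone (16 μg/mL) ≥ 0.5 μg/mL → resistant

none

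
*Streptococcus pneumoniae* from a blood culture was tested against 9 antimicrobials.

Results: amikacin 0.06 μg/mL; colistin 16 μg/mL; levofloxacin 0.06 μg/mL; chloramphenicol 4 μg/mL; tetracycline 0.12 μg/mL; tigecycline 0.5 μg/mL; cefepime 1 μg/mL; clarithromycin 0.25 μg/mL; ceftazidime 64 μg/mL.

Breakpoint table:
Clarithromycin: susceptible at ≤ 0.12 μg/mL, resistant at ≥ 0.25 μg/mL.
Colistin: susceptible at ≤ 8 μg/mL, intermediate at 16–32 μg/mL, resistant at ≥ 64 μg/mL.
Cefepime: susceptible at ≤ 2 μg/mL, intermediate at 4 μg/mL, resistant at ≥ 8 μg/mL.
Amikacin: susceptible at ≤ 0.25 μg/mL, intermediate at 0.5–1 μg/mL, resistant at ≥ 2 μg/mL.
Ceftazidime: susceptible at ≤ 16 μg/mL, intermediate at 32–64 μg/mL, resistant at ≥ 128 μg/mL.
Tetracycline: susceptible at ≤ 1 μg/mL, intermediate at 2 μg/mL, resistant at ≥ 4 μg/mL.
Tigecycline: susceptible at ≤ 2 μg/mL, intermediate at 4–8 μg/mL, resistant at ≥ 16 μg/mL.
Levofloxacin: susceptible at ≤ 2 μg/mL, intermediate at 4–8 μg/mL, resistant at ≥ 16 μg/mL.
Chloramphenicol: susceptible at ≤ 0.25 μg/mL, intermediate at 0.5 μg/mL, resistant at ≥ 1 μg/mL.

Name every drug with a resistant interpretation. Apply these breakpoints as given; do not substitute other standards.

Amikacin (0.06 μg/mL) ≤ 0.25 μg/mL ⇒ susceptible
Colistin (16 μg/mL) in 16–32 μg/mL → Intermediate
Levofloxacin 0.06 μg/mL: ≤ 2 μg/mL — Susceptible
Chloramphenicol: 4 μg/mL is ≥ 1 μg/mL → R
Tetracycline (0.12 μg/mL) ≤ 1 μg/mL ⇒ S
Tigecycline 0.5 μg/mL: ≤ 2 μg/mL — susceptible
Cefepime: 1 μg/mL is ≤ 2 μg/mL ⇒ S
Clarithromycin 0.25 μg/mL: ≥ 0.25 μg/mL ⇒ resistant
Ceftazidime 64 μg/mL: in 32–64 μg/mL ⇒ intermediate

chloramphenicol, clarithromycin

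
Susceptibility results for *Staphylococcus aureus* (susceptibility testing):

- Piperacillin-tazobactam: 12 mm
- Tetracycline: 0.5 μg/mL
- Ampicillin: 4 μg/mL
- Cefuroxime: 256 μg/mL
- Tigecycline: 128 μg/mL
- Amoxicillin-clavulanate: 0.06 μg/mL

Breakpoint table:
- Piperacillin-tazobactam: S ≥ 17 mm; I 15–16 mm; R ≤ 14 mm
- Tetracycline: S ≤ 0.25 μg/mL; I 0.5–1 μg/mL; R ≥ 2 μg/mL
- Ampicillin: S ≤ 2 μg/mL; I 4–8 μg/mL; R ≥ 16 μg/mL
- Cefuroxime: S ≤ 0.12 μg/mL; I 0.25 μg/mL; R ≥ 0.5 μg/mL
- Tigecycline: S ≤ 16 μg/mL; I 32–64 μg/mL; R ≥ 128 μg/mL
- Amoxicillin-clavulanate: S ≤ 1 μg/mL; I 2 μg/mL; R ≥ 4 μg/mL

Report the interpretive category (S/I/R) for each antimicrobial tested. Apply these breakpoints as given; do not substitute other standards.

R, I, I, R, R, S

Piperacillin-tazobactam 12 mm: ≤ 14 mm — Resistant
Tetracycline 0.5 μg/mL: in 0.5–1 μg/mL → I
Ampicillin (4 μg/mL) in 4–8 μg/mL → I
Cefuroxime 256 μg/mL: ≥ 0.5 μg/mL ⇒ Resistant
Tigecycline 128 μg/mL: ≥ 128 μg/mL ⇒ Resistant
Amoxicillin-clavulanate: 0.06 μg/mL is ≤ 1 μg/mL ⇒ Susceptible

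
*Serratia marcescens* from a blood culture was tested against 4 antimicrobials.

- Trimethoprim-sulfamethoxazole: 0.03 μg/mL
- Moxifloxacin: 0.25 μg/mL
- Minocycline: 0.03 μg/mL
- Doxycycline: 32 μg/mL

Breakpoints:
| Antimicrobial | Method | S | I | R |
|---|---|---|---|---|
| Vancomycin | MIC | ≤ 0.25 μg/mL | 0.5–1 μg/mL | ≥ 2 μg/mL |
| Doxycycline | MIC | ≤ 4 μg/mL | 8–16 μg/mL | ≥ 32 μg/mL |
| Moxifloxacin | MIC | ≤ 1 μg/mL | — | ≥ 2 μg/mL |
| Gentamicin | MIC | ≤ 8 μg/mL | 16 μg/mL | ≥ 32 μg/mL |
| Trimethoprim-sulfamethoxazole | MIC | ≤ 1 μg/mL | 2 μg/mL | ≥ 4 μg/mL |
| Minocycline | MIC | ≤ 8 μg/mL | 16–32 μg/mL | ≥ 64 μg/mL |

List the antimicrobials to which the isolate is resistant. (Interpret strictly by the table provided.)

doxycycline

Trimethoprim-sulfamethoxazole (0.03 μg/mL) ≤ 1 μg/mL → Susceptible
Moxifloxacin 0.25 μg/mL: ≤ 1 μg/mL → Susceptible
Minocycline (0.03 μg/mL) ≤ 8 μg/mL → Susceptible
Doxycycline: 32 μg/mL is ≥ 32 μg/mL — R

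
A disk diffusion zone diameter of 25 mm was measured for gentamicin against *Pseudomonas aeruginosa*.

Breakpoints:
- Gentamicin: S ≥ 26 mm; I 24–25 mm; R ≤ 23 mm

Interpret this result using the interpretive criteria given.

Gentamicin (25 mm) in 24–25 mm — intermediate

Intermediate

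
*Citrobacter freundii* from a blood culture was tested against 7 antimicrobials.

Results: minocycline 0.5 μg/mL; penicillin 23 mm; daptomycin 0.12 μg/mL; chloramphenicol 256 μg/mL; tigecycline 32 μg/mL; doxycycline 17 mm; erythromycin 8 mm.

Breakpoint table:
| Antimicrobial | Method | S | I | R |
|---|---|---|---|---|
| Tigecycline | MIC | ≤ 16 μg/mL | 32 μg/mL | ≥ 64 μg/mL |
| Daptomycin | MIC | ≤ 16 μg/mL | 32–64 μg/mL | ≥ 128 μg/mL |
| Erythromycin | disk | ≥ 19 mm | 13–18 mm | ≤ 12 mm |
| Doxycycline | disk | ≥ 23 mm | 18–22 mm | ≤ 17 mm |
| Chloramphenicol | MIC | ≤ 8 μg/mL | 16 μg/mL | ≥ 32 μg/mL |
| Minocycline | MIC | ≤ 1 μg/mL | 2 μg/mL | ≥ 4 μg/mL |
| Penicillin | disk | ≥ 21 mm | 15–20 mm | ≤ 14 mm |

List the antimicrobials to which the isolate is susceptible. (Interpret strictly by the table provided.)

minocycline, penicillin, daptomycin

Minocycline 0.5 μg/mL: ≤ 1 μg/mL → S
Penicillin (23 mm) ≥ 21 mm — Susceptible
Daptomycin 0.12 μg/mL: ≤ 16 μg/mL — Susceptible
Chloramphenicol 256 μg/mL: ≥ 32 μg/mL — resistant
Tigecycline: 32 μg/mL is = 32 μg/mL — I
Doxycycline: 17 mm is ≤ 17 mm ⇒ R
Erythromycin (8 mm) ≤ 12 mm → resistant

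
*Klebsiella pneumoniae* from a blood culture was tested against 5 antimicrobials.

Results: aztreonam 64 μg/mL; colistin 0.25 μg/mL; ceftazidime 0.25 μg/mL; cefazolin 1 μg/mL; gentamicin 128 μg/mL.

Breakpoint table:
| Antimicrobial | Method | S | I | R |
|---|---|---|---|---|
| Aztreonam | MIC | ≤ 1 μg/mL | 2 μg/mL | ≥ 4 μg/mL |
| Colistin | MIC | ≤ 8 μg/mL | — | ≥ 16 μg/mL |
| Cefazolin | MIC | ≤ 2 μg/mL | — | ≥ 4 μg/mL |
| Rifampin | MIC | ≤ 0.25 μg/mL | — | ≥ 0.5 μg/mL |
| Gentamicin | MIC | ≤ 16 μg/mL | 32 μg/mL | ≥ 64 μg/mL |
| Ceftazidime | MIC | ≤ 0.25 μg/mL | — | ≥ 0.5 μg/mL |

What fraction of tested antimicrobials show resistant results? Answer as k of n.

2 of 5

Aztreonam (64 μg/mL) ≥ 4 μg/mL ⇒ Resistant
Colistin: 0.25 μg/mL is ≤ 8 μg/mL ⇒ susceptible
Ceftazidime (0.25 μg/mL) ≤ 0.25 μg/mL → susceptible
Cefazolin 1 μg/mL: ≤ 2 μg/mL → S
Gentamicin: 128 μg/mL is ≥ 64 μg/mL → Resistant
Resistant: 2/5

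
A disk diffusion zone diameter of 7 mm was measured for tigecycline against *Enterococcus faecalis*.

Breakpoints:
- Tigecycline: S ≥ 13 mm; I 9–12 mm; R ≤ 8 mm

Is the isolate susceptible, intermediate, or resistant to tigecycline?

Tigecycline: 7 mm is ≤ 8 mm — Resistant

R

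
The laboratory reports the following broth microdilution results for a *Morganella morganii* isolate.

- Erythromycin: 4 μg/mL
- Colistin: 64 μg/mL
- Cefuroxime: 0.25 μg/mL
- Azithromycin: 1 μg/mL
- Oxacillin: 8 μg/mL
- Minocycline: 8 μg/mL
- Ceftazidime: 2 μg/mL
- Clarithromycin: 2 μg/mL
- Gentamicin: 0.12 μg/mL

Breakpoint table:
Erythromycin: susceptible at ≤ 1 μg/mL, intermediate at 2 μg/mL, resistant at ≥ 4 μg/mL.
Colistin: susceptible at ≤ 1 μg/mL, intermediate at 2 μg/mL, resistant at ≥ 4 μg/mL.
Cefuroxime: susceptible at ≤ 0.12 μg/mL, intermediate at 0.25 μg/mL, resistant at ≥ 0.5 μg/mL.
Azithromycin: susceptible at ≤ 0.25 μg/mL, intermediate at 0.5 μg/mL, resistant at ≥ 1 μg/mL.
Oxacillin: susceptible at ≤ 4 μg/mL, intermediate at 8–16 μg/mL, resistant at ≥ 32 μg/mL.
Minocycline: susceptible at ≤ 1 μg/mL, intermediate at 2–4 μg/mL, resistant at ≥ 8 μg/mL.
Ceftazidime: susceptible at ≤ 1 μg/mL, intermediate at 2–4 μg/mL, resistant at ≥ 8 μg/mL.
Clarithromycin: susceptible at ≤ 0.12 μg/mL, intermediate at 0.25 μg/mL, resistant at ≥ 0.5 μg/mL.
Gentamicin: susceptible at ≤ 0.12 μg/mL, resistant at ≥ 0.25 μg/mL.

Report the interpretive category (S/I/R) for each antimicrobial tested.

R, R, I, R, I, R, I, R, S

Erythromycin (4 μg/mL) ≥ 4 μg/mL → R
Colistin (64 μg/mL) ≥ 4 μg/mL → R
Cefuroxime 0.25 μg/mL: = 0.25 μg/mL — I
Azithromycin: 1 μg/mL is ≥ 1 μg/mL → R
Oxacillin (8 μg/mL) in 8–16 μg/mL ⇒ intermediate
Minocycline (8 μg/mL) ≥ 8 μg/mL → resistant
Ceftazidime: 2 μg/mL is in 2–4 μg/mL → Intermediate
Clarithromycin 2 μg/mL: ≥ 0.5 μg/mL ⇒ Resistant
Gentamicin (0.12 μg/mL) ≤ 0.12 μg/mL ⇒ S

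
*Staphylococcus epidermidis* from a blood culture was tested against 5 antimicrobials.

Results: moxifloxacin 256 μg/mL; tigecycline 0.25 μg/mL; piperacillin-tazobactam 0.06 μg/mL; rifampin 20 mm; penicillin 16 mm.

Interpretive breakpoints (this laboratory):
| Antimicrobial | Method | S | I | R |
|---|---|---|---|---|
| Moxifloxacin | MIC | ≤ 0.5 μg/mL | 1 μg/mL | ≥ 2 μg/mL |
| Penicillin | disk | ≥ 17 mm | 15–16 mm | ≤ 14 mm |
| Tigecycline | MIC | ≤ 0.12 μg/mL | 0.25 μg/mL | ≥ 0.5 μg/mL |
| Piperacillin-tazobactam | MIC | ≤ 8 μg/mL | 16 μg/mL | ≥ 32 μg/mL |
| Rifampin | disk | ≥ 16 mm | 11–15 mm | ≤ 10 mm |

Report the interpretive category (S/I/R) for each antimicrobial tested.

R, I, S, S, I

Moxifloxacin (256 μg/mL) ≥ 2 μg/mL ⇒ R
Tigecycline 0.25 μg/mL: = 0.25 μg/mL — I
Piperacillin-tazobactam: 0.06 μg/mL is ≤ 8 μg/mL → Susceptible
Rifampin 20 mm: ≥ 16 mm → S
Penicillin 16 mm: in 15–16 mm ⇒ intermediate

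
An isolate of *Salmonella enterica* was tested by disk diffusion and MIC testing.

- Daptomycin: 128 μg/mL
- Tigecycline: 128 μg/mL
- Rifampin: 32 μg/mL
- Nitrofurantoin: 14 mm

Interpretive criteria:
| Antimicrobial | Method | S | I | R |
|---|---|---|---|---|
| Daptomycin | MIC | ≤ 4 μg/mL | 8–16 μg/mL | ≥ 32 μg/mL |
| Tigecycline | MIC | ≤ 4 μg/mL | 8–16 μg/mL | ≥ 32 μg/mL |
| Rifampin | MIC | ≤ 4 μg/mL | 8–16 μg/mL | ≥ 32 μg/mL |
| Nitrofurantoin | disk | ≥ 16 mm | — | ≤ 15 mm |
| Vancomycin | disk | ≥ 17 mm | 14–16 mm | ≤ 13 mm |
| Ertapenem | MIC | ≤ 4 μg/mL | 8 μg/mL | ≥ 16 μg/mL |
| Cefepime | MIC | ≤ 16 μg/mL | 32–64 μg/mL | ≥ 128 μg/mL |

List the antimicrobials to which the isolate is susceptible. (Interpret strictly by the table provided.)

Daptomycin: 128 μg/mL is ≥ 32 μg/mL — Resistant
Tigecycline: 128 μg/mL is ≥ 32 μg/mL ⇒ Resistant
Rifampin (32 μg/mL) ≥ 32 μg/mL — R
Nitrofurantoin 14 mm: ≤ 15 mm → resistant

none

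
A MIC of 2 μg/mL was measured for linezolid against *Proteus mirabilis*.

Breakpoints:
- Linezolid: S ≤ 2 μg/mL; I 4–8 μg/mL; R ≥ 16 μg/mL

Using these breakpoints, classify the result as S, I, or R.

Linezolid 2 μg/mL: ≤ 2 μg/mL — S

Susceptible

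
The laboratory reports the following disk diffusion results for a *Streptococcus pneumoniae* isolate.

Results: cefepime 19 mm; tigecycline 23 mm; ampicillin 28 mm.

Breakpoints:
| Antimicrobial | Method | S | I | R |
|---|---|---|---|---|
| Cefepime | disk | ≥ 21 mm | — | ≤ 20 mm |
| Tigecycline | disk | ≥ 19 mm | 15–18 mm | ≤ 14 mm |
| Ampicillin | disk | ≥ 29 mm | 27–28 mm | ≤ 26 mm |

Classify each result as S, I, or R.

Cefepime (19 mm) ≤ 20 mm ⇒ Resistant
Tigecycline (23 mm) ≥ 19 mm ⇒ S
Ampicillin: 28 mm is in 27–28 mm ⇒ I

R, S, I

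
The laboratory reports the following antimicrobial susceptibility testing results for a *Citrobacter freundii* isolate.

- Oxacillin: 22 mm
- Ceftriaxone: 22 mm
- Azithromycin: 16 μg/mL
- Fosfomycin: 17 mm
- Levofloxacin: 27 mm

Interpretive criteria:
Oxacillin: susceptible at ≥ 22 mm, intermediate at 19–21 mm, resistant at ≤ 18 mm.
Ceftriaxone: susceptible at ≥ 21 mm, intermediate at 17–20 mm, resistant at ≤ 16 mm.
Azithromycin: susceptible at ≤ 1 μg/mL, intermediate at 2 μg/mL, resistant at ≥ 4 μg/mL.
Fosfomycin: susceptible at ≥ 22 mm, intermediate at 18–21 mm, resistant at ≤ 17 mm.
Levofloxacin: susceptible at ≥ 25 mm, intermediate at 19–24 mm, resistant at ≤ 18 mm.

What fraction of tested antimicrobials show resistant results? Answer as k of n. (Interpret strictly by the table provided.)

2 of 5

Oxacillin (22 mm) ≥ 22 mm → Susceptible
Ceftriaxone (22 mm) ≥ 21 mm → susceptible
Azithromycin: 16 μg/mL is ≥ 4 μg/mL ⇒ R
Fosfomycin 17 mm: ≤ 17 mm — resistant
Levofloxacin (27 mm) ≥ 25 mm → susceptible
Resistant: 2/5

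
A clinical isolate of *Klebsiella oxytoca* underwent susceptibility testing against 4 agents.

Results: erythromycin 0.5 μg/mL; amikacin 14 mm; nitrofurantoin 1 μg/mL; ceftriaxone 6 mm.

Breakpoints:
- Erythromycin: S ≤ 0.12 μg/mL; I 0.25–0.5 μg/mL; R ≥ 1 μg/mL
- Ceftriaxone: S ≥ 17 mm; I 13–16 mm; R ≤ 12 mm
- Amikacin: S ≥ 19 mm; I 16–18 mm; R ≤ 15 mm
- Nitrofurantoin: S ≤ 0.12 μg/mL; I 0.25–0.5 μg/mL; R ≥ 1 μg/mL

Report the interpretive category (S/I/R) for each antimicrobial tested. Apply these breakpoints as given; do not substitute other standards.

I, R, R, R

Erythromycin 0.5 μg/mL: in 0.25–0.5 μg/mL → I
Amikacin (14 mm) ≤ 15 mm → Resistant
Nitrofurantoin (1 μg/mL) ≥ 1 μg/mL → R
Ceftriaxone: 6 mm is ≤ 12 mm ⇒ resistant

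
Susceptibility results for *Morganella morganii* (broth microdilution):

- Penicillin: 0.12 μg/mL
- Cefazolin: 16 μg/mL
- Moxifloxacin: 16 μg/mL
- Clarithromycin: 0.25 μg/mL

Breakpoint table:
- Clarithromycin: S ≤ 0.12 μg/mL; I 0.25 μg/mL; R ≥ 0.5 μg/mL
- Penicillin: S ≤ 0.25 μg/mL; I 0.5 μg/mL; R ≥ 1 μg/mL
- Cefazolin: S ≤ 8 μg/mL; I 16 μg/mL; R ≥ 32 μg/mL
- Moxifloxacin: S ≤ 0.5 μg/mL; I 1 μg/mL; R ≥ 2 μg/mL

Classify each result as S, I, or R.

Penicillin 0.12 μg/mL: ≤ 0.25 μg/mL ⇒ susceptible
Cefazolin: 16 μg/mL is = 16 μg/mL → intermediate
Moxifloxacin 16 μg/mL: ≥ 2 μg/mL → Resistant
Clarithromycin (0.25 μg/mL) = 0.25 μg/mL → I

S, I, R, I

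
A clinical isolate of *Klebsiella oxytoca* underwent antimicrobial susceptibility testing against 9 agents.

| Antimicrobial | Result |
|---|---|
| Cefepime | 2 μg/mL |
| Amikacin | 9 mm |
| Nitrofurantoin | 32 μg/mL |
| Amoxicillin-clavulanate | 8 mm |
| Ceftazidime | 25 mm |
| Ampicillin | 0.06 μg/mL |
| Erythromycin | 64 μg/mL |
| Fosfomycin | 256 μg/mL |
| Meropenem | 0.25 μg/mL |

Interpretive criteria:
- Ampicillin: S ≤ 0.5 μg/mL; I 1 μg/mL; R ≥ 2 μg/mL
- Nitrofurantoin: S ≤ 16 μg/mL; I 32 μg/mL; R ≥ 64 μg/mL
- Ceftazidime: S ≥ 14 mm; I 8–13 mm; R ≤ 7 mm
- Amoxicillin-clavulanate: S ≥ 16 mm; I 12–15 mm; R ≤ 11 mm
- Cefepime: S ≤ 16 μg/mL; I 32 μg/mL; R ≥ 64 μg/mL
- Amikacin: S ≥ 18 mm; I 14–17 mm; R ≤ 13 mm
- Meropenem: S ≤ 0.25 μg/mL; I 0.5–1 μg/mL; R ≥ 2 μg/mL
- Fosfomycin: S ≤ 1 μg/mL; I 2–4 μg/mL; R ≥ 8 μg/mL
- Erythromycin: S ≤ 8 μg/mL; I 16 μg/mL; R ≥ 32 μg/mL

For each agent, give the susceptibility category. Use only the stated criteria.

S, R, I, R, S, S, R, R, S

Cefepime (2 μg/mL) ≤ 16 μg/mL → S
Amikacin: 9 mm is ≤ 13 mm — R
Nitrofurantoin: 32 μg/mL is = 32 μg/mL → I
Amoxicillin-clavulanate: 8 mm is ≤ 11 mm ⇒ R
Ceftazidime: 25 mm is ≥ 14 mm — Susceptible
Ampicillin: 0.06 μg/mL is ≤ 0.5 μg/mL ⇒ susceptible
Erythromycin (64 μg/mL) ≥ 32 μg/mL → Resistant
Fosfomycin 256 μg/mL: ≥ 8 μg/mL → R
Meropenem 0.25 μg/mL: ≤ 0.25 μg/mL — susceptible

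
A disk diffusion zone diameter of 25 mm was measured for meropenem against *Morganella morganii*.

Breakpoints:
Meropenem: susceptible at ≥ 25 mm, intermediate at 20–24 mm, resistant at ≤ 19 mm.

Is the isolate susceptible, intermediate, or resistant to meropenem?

Meropenem: 25 mm is ≥ 25 mm → Susceptible

S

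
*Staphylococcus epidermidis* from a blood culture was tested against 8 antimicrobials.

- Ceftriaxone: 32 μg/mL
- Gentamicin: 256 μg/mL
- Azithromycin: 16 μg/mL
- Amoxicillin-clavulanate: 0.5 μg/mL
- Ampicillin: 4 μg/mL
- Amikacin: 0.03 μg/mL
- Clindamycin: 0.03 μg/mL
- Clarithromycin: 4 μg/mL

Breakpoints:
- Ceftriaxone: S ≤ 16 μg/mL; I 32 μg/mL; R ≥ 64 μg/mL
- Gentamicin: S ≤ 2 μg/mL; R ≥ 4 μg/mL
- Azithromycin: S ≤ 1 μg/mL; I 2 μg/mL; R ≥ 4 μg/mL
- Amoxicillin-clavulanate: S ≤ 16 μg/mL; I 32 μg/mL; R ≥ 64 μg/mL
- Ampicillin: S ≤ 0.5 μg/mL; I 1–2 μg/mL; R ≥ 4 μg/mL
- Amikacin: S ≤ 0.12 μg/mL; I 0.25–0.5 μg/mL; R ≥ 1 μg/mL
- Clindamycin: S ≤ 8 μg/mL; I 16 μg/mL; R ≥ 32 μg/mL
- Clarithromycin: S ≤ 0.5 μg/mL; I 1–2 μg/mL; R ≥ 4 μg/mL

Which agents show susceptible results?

Ceftriaxone (32 μg/mL) = 32 μg/mL — I
Gentamicin 256 μg/mL: ≥ 4 μg/mL — resistant
Azithromycin: 16 μg/mL is ≥ 4 μg/mL → R
Amoxicillin-clavulanate 0.5 μg/mL: ≤ 16 μg/mL ⇒ S
Ampicillin 4 μg/mL: ≥ 4 μg/mL → R
Amikacin: 0.03 μg/mL is ≤ 0.12 μg/mL ⇒ S
Clindamycin (0.03 μg/mL) ≤ 8 μg/mL → S
Clarithromycin 4 μg/mL: ≥ 4 μg/mL → Resistant

amoxicillin-clavulanate, amikacin, clindamycin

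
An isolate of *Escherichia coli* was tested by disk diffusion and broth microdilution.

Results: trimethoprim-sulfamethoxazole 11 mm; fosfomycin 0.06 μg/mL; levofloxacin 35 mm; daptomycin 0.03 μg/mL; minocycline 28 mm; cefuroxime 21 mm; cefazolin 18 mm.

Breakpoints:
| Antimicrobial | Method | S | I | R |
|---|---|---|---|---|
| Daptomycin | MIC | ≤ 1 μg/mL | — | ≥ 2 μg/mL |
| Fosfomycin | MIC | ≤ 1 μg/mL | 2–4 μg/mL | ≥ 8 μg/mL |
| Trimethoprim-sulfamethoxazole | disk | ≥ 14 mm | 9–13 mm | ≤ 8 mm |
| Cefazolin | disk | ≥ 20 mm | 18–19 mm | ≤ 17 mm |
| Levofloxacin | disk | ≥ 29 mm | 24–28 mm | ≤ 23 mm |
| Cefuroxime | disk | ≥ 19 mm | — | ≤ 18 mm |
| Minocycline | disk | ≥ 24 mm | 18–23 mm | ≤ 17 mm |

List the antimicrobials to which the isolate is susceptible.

Trimethoprim-sulfamethoxazole: 11 mm is in 9–13 mm ⇒ Intermediate
Fosfomycin: 0.06 μg/mL is ≤ 1 μg/mL — S
Levofloxacin: 35 mm is ≥ 29 mm ⇒ Susceptible
Daptomycin: 0.03 μg/mL is ≤ 1 μg/mL ⇒ S
Minocycline 28 mm: ≥ 24 mm — susceptible
Cefuroxime 21 mm: ≥ 19 mm → Susceptible
Cefazolin: 18 mm is in 18–19 mm → Intermediate

fosfomycin, levofloxacin, daptomycin, minocycline, cefuroxime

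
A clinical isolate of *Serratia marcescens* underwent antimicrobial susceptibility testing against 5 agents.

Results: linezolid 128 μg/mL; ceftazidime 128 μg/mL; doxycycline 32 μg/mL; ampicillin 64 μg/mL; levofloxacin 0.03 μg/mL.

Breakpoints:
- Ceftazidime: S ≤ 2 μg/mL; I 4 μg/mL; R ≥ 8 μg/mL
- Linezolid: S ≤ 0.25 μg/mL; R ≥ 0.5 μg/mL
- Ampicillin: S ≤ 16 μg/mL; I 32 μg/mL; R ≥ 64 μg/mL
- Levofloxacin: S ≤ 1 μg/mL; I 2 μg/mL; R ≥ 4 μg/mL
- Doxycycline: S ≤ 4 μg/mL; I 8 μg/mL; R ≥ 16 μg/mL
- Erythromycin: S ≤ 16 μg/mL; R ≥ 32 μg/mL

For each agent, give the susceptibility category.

R, R, R, R, S

Linezolid 128 μg/mL: ≥ 0.5 μg/mL — resistant
Ceftazidime: 128 μg/mL is ≥ 8 μg/mL — resistant
Doxycycline 32 μg/mL: ≥ 16 μg/mL — Resistant
Ampicillin: 64 μg/mL is ≥ 64 μg/mL ⇒ Resistant
Levofloxacin (0.03 μg/mL) ≤ 1 μg/mL — S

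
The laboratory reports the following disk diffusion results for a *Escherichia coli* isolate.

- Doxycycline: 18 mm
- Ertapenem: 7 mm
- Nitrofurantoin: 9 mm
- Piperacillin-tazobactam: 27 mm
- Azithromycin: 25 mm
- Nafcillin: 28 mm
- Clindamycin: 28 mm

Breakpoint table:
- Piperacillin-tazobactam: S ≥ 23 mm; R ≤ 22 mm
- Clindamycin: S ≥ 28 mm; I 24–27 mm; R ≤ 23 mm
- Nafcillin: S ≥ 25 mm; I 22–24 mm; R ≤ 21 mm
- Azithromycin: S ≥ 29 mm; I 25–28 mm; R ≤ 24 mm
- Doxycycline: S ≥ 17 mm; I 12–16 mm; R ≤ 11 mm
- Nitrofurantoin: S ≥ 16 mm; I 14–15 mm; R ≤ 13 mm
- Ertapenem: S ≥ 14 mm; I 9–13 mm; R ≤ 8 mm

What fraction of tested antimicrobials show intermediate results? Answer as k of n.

1 of 7

Doxycycline (18 mm) ≥ 17 mm ⇒ Susceptible
Ertapenem: 7 mm is ≤ 8 mm — Resistant
Nitrofurantoin: 9 mm is ≤ 13 mm ⇒ resistant
Piperacillin-tazobactam (27 mm) ≥ 23 mm → susceptible
Azithromycin 25 mm: in 25–28 mm → I
Nafcillin 28 mm: ≥ 25 mm — S
Clindamycin: 28 mm is ≥ 28 mm — susceptible
Intermediate: 1/7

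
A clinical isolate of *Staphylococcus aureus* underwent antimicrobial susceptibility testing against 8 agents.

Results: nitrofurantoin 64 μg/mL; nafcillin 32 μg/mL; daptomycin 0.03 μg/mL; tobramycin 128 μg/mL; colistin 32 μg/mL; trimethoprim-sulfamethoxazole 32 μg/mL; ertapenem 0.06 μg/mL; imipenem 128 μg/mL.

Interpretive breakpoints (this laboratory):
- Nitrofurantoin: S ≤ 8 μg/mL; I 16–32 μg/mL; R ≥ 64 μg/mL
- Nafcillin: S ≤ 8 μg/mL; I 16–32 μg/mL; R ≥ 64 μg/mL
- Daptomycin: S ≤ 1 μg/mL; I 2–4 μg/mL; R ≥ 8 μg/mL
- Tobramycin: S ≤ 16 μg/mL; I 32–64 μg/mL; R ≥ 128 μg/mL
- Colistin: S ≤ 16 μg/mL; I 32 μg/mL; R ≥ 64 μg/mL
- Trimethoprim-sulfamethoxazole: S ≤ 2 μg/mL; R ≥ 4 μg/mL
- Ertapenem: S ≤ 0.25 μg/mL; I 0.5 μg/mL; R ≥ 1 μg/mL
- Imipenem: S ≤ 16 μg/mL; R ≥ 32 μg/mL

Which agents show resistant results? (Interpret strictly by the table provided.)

nitrofurantoin, tobramycin, trimethoprim-sulfamethoxazole, imipenem

Nitrofurantoin: 64 μg/mL is ≥ 64 μg/mL — R
Nafcillin (32 μg/mL) in 16–32 μg/mL → intermediate
Daptomycin: 0.03 μg/mL is ≤ 1 μg/mL — S
Tobramycin 128 μg/mL: ≥ 128 μg/mL → resistant
Colistin: 32 μg/mL is = 32 μg/mL ⇒ intermediate
Trimethoprim-sulfamethoxazole (32 μg/mL) ≥ 4 μg/mL → resistant
Ertapenem 0.06 μg/mL: ≤ 0.25 μg/mL — Susceptible
Imipenem 128 μg/mL: ≥ 32 μg/mL → Resistant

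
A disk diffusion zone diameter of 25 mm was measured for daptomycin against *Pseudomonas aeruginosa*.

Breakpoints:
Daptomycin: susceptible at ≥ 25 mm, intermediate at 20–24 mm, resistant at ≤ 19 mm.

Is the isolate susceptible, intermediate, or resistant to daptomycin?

S

Daptomycin 25 mm: ≥ 25 mm → S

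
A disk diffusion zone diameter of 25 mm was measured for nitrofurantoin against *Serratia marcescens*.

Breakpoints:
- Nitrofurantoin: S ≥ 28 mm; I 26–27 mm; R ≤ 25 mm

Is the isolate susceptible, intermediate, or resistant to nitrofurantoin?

Nitrofurantoin 25 mm: ≤ 25 mm ⇒ R

R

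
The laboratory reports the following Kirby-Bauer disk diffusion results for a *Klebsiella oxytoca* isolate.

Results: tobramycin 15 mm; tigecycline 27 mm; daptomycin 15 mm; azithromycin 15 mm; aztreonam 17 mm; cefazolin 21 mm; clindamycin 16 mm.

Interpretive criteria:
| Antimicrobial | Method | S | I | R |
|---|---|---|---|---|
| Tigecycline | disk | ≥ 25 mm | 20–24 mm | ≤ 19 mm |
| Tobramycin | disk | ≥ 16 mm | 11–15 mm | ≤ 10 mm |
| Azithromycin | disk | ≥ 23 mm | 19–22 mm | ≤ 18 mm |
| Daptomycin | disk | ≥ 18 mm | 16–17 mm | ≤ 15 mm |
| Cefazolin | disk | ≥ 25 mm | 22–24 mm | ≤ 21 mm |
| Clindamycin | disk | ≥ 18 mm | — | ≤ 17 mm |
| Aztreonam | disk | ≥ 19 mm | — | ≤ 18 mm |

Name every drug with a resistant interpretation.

daptomycin, azithromycin, aztreonam, cefazolin, clindamycin

Tobramycin: 15 mm is in 11–15 mm ⇒ Intermediate
Tigecycline: 27 mm is ≥ 25 mm — Susceptible
Daptomycin: 15 mm is ≤ 15 mm → R
Azithromycin 15 mm: ≤ 18 mm ⇒ resistant
Aztreonam: 17 mm is ≤ 18 mm ⇒ Resistant
Cefazolin (21 mm) ≤ 21 mm — resistant
Clindamycin: 16 mm is ≤ 17 mm ⇒ resistant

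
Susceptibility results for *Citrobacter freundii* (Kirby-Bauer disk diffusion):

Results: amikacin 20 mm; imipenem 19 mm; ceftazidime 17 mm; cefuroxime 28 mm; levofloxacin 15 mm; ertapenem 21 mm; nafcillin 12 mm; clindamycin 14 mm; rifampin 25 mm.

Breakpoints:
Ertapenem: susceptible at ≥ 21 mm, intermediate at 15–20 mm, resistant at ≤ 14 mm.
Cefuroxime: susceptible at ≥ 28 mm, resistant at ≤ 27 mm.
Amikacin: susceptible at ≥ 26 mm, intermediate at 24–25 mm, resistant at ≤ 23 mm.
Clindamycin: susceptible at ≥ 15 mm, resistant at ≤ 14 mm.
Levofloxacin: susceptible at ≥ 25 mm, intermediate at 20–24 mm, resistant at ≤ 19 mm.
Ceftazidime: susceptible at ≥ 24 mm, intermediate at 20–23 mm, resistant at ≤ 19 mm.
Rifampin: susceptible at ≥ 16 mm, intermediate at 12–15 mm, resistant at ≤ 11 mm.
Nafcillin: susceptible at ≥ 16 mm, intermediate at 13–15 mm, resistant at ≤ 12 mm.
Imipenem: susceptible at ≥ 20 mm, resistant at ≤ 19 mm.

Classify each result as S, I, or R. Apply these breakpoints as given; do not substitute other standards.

R, R, R, S, R, S, R, R, S

Amikacin (20 mm) ≤ 23 mm → R
Imipenem: 19 mm is ≤ 19 mm → Resistant
Ceftazidime (17 mm) ≤ 19 mm → resistant
Cefuroxime: 28 mm is ≥ 28 mm ⇒ susceptible
Levofloxacin: 15 mm is ≤ 19 mm — resistant
Ertapenem 21 mm: ≥ 21 mm → Susceptible
Nafcillin: 12 mm is ≤ 12 mm → resistant
Clindamycin (14 mm) ≤ 14 mm → Resistant
Rifampin 25 mm: ≥ 16 mm — S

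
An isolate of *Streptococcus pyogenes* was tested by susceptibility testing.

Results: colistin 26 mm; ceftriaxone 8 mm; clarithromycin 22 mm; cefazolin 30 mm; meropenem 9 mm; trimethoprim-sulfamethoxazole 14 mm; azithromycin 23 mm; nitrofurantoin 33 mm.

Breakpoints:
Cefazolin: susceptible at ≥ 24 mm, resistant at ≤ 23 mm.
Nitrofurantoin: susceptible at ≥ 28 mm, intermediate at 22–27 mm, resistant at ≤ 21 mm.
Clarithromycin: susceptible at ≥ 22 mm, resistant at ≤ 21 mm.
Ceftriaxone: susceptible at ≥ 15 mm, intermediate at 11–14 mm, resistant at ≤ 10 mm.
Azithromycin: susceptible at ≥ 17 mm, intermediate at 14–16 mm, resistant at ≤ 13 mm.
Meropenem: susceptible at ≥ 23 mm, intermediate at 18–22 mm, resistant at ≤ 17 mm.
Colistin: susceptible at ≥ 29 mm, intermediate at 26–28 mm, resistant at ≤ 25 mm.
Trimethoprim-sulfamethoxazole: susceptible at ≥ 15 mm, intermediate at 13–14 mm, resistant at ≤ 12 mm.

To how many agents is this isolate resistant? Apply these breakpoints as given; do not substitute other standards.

2

Colistin: 26 mm is in 26–28 mm — Intermediate
Ceftriaxone: 8 mm is ≤ 10 mm — Resistant
Clarithromycin (22 mm) ≥ 22 mm — Susceptible
Cefazolin: 30 mm is ≥ 24 mm → Susceptible
Meropenem (9 mm) ≤ 17 mm — resistant
Trimethoprim-sulfamethoxazole: 14 mm is in 13–14 mm → I
Azithromycin: 23 mm is ≥ 17 mm — S
Nitrofurantoin 33 mm: ≥ 28 mm — S
Resistant: 2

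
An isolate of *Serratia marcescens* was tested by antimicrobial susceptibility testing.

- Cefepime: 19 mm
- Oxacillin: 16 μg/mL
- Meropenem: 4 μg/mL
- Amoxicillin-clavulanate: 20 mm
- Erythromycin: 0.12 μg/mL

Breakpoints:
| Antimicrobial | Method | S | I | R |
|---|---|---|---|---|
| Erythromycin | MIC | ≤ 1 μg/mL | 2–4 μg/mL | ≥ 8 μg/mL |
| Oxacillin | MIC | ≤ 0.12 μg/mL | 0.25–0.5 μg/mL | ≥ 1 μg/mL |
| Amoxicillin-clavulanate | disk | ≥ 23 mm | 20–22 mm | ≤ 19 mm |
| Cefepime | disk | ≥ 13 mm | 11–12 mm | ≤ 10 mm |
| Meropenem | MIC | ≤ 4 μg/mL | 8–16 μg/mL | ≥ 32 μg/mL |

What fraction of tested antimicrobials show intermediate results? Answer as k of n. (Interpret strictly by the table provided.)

1 of 5

Cefepime (19 mm) ≥ 13 mm — Susceptible
Oxacillin (16 μg/mL) ≥ 1 μg/mL ⇒ R
Meropenem 4 μg/mL: ≤ 4 μg/mL → Susceptible
Amoxicillin-clavulanate 20 mm: in 20–22 mm — I
Erythromycin: 0.12 μg/mL is ≤ 1 μg/mL ⇒ Susceptible
Intermediate: 1/5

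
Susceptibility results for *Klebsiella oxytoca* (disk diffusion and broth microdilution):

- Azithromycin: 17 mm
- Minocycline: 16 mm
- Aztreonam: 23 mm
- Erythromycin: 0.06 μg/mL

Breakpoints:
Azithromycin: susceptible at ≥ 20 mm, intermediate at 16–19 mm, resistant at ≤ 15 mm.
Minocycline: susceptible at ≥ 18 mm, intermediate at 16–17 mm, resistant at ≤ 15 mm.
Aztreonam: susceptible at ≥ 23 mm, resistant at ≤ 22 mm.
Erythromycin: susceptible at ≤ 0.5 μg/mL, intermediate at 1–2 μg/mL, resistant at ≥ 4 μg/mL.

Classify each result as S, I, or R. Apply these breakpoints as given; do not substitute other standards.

I, I, S, S

Azithromycin: 17 mm is in 16–19 mm ⇒ I
Minocycline 16 mm: in 16–17 mm ⇒ I
Aztreonam 23 mm: ≥ 23 mm → Susceptible
Erythromycin: 0.06 μg/mL is ≤ 0.5 μg/mL — S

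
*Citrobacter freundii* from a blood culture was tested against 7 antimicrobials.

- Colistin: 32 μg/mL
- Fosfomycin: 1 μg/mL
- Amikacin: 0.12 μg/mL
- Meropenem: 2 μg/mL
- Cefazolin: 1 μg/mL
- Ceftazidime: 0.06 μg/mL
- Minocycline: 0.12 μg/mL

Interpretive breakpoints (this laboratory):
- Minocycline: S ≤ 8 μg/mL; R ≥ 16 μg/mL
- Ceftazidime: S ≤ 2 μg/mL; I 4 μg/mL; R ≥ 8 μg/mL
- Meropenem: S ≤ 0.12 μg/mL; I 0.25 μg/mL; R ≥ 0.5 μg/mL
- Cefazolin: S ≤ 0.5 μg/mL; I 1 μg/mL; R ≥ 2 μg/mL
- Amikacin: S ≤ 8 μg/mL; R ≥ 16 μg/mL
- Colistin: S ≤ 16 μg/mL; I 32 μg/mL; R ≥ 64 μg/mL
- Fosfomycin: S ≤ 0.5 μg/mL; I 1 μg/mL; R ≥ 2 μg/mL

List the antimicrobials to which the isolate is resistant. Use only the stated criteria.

Colistin 32 μg/mL: = 32 μg/mL → Intermediate
Fosfomycin: 1 μg/mL is = 1 μg/mL ⇒ Intermediate
Amikacin 0.12 μg/mL: ≤ 8 μg/mL ⇒ susceptible
Meropenem (2 μg/mL) ≥ 0.5 μg/mL ⇒ resistant
Cefazolin: 1 μg/mL is = 1 μg/mL ⇒ Intermediate
Ceftazidime (0.06 μg/mL) ≤ 2 μg/mL ⇒ Susceptible
Minocycline (0.12 μg/mL) ≤ 8 μg/mL — Susceptible

meropenem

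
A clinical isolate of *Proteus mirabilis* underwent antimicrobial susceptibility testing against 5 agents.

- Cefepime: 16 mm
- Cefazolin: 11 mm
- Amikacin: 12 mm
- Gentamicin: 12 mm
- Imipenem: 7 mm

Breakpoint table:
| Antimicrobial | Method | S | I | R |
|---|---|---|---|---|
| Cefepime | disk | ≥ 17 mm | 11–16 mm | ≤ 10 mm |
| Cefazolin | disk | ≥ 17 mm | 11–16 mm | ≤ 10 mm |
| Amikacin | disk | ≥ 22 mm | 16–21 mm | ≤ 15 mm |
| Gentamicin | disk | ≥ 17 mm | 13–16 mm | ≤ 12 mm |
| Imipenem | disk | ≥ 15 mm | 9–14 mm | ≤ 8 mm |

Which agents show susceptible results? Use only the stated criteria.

none

Cefepime (16 mm) in 11–16 mm ⇒ intermediate
Cefazolin 11 mm: in 11–16 mm ⇒ I
Amikacin 12 mm: ≤ 15 mm → Resistant
Gentamicin (12 mm) ≤ 12 mm → resistant
Imipenem: 7 mm is ≤ 8 mm ⇒ Resistant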